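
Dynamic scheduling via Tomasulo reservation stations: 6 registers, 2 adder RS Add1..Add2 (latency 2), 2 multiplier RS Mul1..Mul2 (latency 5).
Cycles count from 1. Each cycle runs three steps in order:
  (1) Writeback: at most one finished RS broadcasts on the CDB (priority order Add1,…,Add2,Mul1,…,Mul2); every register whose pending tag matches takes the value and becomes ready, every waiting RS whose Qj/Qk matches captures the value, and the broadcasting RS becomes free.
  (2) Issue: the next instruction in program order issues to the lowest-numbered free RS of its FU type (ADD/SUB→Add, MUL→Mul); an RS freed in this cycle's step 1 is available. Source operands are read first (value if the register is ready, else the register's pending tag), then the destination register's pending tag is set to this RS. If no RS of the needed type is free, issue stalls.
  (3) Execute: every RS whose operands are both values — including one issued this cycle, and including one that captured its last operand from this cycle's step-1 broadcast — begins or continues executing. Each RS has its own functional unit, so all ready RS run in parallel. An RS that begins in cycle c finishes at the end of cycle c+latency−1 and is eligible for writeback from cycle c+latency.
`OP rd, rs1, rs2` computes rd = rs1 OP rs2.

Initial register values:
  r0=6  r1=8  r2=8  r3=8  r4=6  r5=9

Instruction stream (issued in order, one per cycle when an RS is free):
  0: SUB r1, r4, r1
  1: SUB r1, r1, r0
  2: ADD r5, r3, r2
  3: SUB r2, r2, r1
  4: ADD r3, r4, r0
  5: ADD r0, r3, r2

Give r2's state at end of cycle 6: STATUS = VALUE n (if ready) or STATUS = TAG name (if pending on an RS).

  c1: issue SUB r1<-Add1  regs: r0:6,r1:Add1,r2:8,r3:8,r4:6,r5:9
  c2: issue SUB r1<-Add2  regs: r0:6,r1:Add2,r2:8,r3:8,r4:6,r5:9
  c3: CDB Add1=-2; issue ADD r5<-Add1  regs: r0:6,r1:Add2,r2:8,r3:8,r4:6,r5:Add1
  c4: stall  regs: r0:6,r1:Add2,r2:8,r3:8,r4:6,r5:Add1
  c5: CDB Add1=16; issue SUB r2<-Add1  regs: r0:6,r1:Add2,r2:Add1,r3:8,r4:6,r5:16
  c6: CDB Add2=-8; issue ADD r3<-Add2  regs: r0:6,r1:-8,r2:Add1,r3:Add2,r4:6,r5:16

STATUS = TAG Add1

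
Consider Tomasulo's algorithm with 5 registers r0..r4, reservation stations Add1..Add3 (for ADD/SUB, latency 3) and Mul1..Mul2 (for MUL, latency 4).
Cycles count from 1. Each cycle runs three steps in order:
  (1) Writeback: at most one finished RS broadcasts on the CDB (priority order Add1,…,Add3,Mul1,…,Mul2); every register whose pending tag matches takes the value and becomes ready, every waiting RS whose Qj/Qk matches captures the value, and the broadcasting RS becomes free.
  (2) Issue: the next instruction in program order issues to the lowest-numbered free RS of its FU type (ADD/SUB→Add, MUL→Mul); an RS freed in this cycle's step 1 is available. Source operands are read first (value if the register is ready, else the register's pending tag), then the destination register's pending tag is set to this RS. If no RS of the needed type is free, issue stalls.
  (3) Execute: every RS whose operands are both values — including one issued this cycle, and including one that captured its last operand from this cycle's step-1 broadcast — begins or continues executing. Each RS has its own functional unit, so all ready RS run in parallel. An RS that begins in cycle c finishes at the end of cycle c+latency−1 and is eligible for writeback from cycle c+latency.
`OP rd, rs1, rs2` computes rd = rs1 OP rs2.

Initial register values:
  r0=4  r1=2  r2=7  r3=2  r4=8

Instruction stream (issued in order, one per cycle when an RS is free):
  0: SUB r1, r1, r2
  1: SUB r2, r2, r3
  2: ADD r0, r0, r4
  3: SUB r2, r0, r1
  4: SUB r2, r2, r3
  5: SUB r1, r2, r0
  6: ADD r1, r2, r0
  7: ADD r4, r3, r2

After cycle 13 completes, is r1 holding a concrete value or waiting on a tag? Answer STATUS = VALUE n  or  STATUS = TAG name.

  c1: issue SUB r1<-Add1  regs: r0:4,r1:Add1,r2:7,r3:2,r4:8
  c2: issue SUB r2<-Add2  regs: r0:4,r1:Add1,r2:Add2,r3:2,r4:8
  c3: issue ADD r0<-Add3  regs: r0:Add3,r1:Add1,r2:Add2,r3:2,r4:8
  c4: CDB Add1=-5; issue SUB r2<-Add1  regs: r0:Add3,r1:-5,r2:Add1,r3:2,r4:8
  c5: CDB Add2=5; issue SUB r2<-Add2  regs: r0:Add3,r1:-5,r2:Add2,r3:2,r4:8
  c6: CDB Add3=12; issue SUB r1<-Add3  regs: r0:12,r1:Add3,r2:Add2,r3:2,r4:8
  c7: stall  regs: r0:12,r1:Add3,r2:Add2,r3:2,r4:8
  c8: stall  regs: r0:12,r1:Add3,r2:Add2,r3:2,r4:8
  c9: CDB Add1=17; issue ADD r1<-Add1  regs: r0:12,r1:Add1,r2:Add2,r3:2,r4:8
  c10: stall  regs: r0:12,r1:Add1,r2:Add2,r3:2,r4:8
  c11: stall  regs: r0:12,r1:Add1,r2:Add2,r3:2,r4:8
  c12: CDB Add2=15; issue ADD r4<-Add2  regs: r0:12,r1:Add1,r2:15,r3:2,r4:Add2
  c13: -  regs: r0:12,r1:Add1,r2:15,r3:2,r4:Add2

STATUS = TAG Add1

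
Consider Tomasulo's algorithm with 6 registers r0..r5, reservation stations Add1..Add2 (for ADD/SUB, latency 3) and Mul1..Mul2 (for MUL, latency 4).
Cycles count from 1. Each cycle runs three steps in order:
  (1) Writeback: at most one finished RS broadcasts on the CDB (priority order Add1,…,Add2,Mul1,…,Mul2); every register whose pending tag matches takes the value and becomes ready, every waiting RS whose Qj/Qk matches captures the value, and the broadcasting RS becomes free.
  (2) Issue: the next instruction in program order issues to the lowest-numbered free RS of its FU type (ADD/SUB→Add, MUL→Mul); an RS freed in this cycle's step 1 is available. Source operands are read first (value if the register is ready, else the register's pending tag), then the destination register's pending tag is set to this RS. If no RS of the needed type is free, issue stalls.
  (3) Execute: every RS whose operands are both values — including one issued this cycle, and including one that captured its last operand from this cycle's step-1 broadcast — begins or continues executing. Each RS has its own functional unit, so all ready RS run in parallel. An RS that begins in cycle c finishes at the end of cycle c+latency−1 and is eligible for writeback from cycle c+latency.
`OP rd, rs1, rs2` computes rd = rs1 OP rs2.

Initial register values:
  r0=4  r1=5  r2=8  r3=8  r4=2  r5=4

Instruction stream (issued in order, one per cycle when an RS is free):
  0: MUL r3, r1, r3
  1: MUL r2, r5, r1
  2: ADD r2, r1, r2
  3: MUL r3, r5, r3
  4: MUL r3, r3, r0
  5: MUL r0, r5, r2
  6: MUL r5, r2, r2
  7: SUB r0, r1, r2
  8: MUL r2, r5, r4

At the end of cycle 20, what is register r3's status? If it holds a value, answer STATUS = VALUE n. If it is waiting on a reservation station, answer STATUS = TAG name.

cycle 1: issue MUL r3<-Mul1 // r0:4,r1:5,r2:8,r3:Mul1,r4:2,r5:4
cycle 2: issue MUL r2<-Mul2 // r0:4,r1:5,r2:Mul2,r3:Mul1,r4:2,r5:4
cycle 3: issue ADD r2<-Add1 // r0:4,r1:5,r2:Add1,r3:Mul1,r4:2,r5:4
cycle 4: stall // r0:4,r1:5,r2:Add1,r3:Mul1,r4:2,r5:4
cycle 5: CDB Mul1=40; issue MUL r3<-Mul1 // r0:4,r1:5,r2:Add1,r3:Mul1,r4:2,r5:4
cycle 6: CDB Mul2=20; issue MUL r3<-Mul2 // r0:4,r1:5,r2:Add1,r3:Mul2,r4:2,r5:4
cycle 7: stall // r0:4,r1:5,r2:Add1,r3:Mul2,r4:2,r5:4
cycle 8: stall // r0:4,r1:5,r2:Add1,r3:Mul2,r4:2,r5:4
cycle 9: CDB Add1=25; stall // r0:4,r1:5,r2:25,r3:Mul2,r4:2,r5:4
cycle 10: CDB Mul1=160; issue MUL r0<-Mul1 // r0:Mul1,r1:5,r2:25,r3:Mul2,r4:2,r5:4
cycle 11: stall // r0:Mul1,r1:5,r2:25,r3:Mul2,r4:2,r5:4
cycle 12: stall // r0:Mul1,r1:5,r2:25,r3:Mul2,r4:2,r5:4
cycle 13: stall // r0:Mul1,r1:5,r2:25,r3:Mul2,r4:2,r5:4
cycle 14: CDB Mul1=100; issue MUL r5<-Mul1 // r0:100,r1:5,r2:25,r3:Mul2,r4:2,r5:Mul1
cycle 15: CDB Mul2=640; issue SUB r0<-Add1 // r0:Add1,r1:5,r2:25,r3:640,r4:2,r5:Mul1
cycle 16: issue MUL r2<-Mul2 // r0:Add1,r1:5,r2:Mul2,r3:640,r4:2,r5:Mul1
cycle 17: - // r0:Add1,r1:5,r2:Mul2,r3:640,r4:2,r5:Mul1
cycle 18: CDB Add1=-20 // r0:-20,r1:5,r2:Mul2,r3:640,r4:2,r5:Mul1
cycle 19: CDB Mul1=625 // r0:-20,r1:5,r2:Mul2,r3:640,r4:2,r5:625
cycle 20: - // r0:-20,r1:5,r2:Mul2,r3:640,r4:2,r5:625

STATUS = VALUE 640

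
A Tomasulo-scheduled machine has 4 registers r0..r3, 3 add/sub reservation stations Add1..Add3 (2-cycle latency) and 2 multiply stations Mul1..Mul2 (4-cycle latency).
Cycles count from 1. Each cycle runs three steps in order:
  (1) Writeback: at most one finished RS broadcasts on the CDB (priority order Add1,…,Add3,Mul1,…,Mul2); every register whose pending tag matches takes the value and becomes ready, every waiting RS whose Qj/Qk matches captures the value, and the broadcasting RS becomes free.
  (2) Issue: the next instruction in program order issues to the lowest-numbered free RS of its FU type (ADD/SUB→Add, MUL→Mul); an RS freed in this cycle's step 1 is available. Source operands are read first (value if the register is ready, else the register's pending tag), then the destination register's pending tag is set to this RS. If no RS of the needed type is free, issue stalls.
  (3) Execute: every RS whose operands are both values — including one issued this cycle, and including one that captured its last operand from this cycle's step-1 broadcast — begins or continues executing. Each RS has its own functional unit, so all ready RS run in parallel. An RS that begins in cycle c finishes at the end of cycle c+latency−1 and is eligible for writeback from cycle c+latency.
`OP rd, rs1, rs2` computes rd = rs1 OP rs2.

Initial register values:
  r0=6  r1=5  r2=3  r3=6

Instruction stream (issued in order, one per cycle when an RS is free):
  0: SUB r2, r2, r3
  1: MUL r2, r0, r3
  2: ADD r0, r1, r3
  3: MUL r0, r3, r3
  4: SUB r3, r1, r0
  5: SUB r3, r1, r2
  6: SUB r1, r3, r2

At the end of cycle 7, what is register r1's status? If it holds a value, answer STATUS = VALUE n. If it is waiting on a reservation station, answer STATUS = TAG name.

STATUS = TAG Add3

c1: issue SUB r2<-Add1 | r0:6,r1:5,r2:Add1,r3:6
c2: issue MUL r2<-Mul1 | r0:6,r1:5,r2:Mul1,r3:6
c3: CDB Add1=-3; issue ADD r0<-Add1 | r0:Add1,r1:5,r2:Mul1,r3:6
c4: issue MUL r0<-Mul2 | r0:Mul2,r1:5,r2:Mul1,r3:6
c5: CDB Add1=11; issue SUB r3<-Add1 | r0:Mul2,r1:5,r2:Mul1,r3:Add1
c6: CDB Mul1=36; issue SUB r3<-Add2 | r0:Mul2,r1:5,r2:36,r3:Add2
c7: issue SUB r1<-Add3 | r0:Mul2,r1:Add3,r2:36,r3:Add2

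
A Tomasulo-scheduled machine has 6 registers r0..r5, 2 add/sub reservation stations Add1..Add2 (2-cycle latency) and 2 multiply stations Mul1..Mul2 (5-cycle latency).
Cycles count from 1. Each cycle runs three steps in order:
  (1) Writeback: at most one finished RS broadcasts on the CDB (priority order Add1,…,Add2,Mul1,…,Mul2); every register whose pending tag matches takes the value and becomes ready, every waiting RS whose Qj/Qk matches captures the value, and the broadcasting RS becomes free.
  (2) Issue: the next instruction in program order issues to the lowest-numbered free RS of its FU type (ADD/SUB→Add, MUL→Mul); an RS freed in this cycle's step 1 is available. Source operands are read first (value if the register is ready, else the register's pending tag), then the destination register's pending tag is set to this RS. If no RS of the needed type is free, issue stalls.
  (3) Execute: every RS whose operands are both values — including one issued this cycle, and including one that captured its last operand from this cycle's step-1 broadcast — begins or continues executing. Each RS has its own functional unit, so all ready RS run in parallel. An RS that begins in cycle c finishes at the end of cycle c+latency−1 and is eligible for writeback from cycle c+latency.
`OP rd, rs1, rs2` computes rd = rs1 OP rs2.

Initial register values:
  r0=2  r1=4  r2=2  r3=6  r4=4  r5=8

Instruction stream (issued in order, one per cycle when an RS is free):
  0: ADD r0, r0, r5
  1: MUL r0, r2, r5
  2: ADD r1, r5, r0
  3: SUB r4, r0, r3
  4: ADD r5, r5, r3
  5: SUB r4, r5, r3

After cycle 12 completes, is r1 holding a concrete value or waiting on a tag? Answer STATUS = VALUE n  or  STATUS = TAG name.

STATUS = VALUE 24

c1: issue ADD r0<-Add1 | r0:Add1,r1:4,r2:2,r3:6,r4:4,r5:8
c2: issue MUL r0<-Mul1 | r0:Mul1,r1:4,r2:2,r3:6,r4:4,r5:8
c3: CDB Add1=10; issue ADD r1<-Add1 | r0:Mul1,r1:Add1,r2:2,r3:6,r4:4,r5:8
c4: issue SUB r4<-Add2 | r0:Mul1,r1:Add1,r2:2,r3:6,r4:Add2,r5:8
c5: stall | r0:Mul1,r1:Add1,r2:2,r3:6,r4:Add2,r5:8
c6: stall | r0:Mul1,r1:Add1,r2:2,r3:6,r4:Add2,r5:8
c7: CDB Mul1=16; stall | r0:16,r1:Add1,r2:2,r3:6,r4:Add2,r5:8
c8: stall | r0:16,r1:Add1,r2:2,r3:6,r4:Add2,r5:8
c9: CDB Add1=24; issue ADD r5<-Add1 | r0:16,r1:24,r2:2,r3:6,r4:Add2,r5:Add1
c10: CDB Add2=10; issue SUB r4<-Add2 | r0:16,r1:24,r2:2,r3:6,r4:Add2,r5:Add1
c11: CDB Add1=14 | r0:16,r1:24,r2:2,r3:6,r4:Add2,r5:14
c12: - | r0:16,r1:24,r2:2,r3:6,r4:Add2,r5:14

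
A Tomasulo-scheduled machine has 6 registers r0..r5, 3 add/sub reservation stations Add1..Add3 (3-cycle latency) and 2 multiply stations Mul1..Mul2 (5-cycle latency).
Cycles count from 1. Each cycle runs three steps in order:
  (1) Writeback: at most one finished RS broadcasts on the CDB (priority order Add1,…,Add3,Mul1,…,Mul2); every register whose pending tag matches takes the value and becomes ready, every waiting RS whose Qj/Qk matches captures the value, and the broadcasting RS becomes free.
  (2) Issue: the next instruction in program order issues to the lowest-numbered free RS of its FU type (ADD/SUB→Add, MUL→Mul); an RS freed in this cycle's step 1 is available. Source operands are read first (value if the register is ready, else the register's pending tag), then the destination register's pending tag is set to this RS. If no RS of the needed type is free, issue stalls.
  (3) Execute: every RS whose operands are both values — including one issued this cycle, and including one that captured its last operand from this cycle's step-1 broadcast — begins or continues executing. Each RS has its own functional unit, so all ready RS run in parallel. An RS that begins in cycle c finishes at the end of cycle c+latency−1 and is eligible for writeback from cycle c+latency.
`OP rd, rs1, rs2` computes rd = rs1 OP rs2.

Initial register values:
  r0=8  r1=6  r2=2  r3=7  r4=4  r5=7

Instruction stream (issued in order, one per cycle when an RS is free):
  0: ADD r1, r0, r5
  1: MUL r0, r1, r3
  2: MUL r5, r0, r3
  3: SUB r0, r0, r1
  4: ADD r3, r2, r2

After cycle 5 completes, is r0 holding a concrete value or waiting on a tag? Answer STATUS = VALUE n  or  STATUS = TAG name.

cycle 1: issue ADD r1<-Add1 // r0:8,r1:Add1,r2:2,r3:7,r4:4,r5:7
cycle 2: issue MUL r0<-Mul1 // r0:Mul1,r1:Add1,r2:2,r3:7,r4:4,r5:7
cycle 3: issue MUL r5<-Mul2 // r0:Mul1,r1:Add1,r2:2,r3:7,r4:4,r5:Mul2
cycle 4: CDB Add1=15; issue SUB r0<-Add1 // r0:Add1,r1:15,r2:2,r3:7,r4:4,r5:Mul2
cycle 5: issue ADD r3<-Add2 // r0:Add1,r1:15,r2:2,r3:Add2,r4:4,r5:Mul2

STATUS = TAG Add1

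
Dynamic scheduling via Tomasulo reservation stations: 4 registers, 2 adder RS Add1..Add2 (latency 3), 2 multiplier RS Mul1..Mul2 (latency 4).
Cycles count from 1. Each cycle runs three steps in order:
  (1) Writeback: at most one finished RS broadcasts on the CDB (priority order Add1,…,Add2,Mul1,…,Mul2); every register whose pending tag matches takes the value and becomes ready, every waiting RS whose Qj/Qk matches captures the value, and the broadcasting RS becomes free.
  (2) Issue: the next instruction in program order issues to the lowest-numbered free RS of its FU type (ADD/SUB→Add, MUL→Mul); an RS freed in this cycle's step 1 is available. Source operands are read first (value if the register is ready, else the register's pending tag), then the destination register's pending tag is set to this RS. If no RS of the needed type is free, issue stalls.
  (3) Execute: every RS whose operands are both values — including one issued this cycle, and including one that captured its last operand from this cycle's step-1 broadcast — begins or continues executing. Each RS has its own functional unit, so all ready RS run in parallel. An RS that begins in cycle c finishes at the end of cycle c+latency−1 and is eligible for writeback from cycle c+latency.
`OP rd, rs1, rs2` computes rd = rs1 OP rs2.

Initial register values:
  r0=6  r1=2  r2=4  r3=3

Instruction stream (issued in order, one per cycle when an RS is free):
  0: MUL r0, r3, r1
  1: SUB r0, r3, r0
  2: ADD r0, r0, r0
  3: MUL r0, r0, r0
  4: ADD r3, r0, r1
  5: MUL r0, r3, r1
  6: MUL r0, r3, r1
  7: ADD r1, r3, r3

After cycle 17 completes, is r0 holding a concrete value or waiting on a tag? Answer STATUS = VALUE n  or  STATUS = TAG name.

c1: issue MUL r0<-Mul1 | r0:Mul1,r1:2,r2:4,r3:3
c2: issue SUB r0<-Add1 | r0:Add1,r1:2,r2:4,r3:3
c3: issue ADD r0<-Add2 | r0:Add2,r1:2,r2:4,r3:3
c4: issue MUL r0<-Mul2 | r0:Mul2,r1:2,r2:4,r3:3
c5: CDB Mul1=6; stall | r0:Mul2,r1:2,r2:4,r3:3
c6: stall | r0:Mul2,r1:2,r2:4,r3:3
c7: stall | r0:Mul2,r1:2,r2:4,r3:3
c8: CDB Add1=-3; issue ADD r3<-Add1 | r0:Mul2,r1:2,r2:4,r3:Add1
c9: issue MUL r0<-Mul1 | r0:Mul1,r1:2,r2:4,r3:Add1
c10: stall | r0:Mul1,r1:2,r2:4,r3:Add1
c11: CDB Add2=-6; stall | r0:Mul1,r1:2,r2:4,r3:Add1
c12: stall | r0:Mul1,r1:2,r2:4,r3:Add1
c13: stall | r0:Mul1,r1:2,r2:4,r3:Add1
c14: stall | r0:Mul1,r1:2,r2:4,r3:Add1
c15: CDB Mul2=36; issue MUL r0<-Mul2 | r0:Mul2,r1:2,r2:4,r3:Add1
c16: issue ADD r1<-Add2 | r0:Mul2,r1:Add2,r2:4,r3:Add1
c17: - | r0:Mul2,r1:Add2,r2:4,r3:Add1

STATUS = TAG Mul2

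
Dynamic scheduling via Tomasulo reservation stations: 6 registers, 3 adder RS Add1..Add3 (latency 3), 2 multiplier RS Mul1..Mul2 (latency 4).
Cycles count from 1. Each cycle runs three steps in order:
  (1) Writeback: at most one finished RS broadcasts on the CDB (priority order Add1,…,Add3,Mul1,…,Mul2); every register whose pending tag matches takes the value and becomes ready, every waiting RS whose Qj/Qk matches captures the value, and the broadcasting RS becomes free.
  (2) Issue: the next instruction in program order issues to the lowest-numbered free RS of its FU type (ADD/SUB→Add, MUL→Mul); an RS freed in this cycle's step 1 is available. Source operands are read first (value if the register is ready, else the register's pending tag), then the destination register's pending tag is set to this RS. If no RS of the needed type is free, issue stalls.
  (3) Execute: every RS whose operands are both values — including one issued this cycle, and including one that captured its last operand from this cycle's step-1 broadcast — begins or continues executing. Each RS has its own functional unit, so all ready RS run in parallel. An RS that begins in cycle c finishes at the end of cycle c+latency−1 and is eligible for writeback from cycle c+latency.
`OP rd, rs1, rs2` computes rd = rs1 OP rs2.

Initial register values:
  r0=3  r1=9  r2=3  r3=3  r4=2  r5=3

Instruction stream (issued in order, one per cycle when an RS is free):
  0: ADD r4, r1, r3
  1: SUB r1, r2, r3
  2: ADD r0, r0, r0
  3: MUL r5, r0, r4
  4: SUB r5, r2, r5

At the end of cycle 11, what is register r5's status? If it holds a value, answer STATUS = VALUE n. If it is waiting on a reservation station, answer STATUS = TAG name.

STATUS = TAG Add1

  c1: issue ADD r4<-Add1  regs: r0:3,r1:9,r2:3,r3:3,r4:Add1,r5:3
  c2: issue SUB r1<-Add2  regs: r0:3,r1:Add2,r2:3,r3:3,r4:Add1,r5:3
  c3: issue ADD r0<-Add3  regs: r0:Add3,r1:Add2,r2:3,r3:3,r4:Add1,r5:3
  c4: CDB Add1=12; issue MUL r5<-Mul1  regs: r0:Add3,r1:Add2,r2:3,r3:3,r4:12,r5:Mul1
  c5: CDB Add2=0; issue SUB r5<-Add1  regs: r0:Add3,r1:0,r2:3,r3:3,r4:12,r5:Add1
  c6: CDB Add3=6  regs: r0:6,r1:0,r2:3,r3:3,r4:12,r5:Add1
  c7: -  regs: r0:6,r1:0,r2:3,r3:3,r4:12,r5:Add1
  c8: -  regs: r0:6,r1:0,r2:3,r3:3,r4:12,r5:Add1
  c9: -  regs: r0:6,r1:0,r2:3,r3:3,r4:12,r5:Add1
  c10: CDB Mul1=72  regs: r0:6,r1:0,r2:3,r3:3,r4:12,r5:Add1
  c11: -  regs: r0:6,r1:0,r2:3,r3:3,r4:12,r5:Add1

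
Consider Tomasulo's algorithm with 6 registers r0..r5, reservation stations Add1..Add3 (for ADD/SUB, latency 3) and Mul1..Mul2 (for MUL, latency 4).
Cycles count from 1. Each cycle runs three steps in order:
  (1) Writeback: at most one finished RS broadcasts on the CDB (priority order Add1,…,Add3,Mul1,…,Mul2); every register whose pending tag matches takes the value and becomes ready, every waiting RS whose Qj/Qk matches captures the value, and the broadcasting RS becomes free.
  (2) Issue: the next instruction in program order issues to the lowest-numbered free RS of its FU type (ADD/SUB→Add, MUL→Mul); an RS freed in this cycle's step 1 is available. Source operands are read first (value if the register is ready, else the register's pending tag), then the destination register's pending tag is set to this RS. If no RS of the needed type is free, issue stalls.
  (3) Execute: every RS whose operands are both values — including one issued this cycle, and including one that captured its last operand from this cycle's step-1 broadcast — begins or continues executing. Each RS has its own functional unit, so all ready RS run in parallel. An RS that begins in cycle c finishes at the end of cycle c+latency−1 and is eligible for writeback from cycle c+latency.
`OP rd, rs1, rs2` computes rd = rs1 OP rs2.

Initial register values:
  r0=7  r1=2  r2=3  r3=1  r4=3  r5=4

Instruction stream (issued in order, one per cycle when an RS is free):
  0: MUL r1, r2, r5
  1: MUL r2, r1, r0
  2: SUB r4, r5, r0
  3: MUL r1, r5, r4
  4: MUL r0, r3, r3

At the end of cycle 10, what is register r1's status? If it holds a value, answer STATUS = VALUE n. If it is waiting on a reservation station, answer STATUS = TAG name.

  c1: issue MUL r1<-Mul1  regs: r0:7,r1:Mul1,r2:3,r3:1,r4:3,r5:4
  c2: issue MUL r2<-Mul2  regs: r0:7,r1:Mul1,r2:Mul2,r3:1,r4:3,r5:4
  c3: issue SUB r4<-Add1  regs: r0:7,r1:Mul1,r2:Mul2,r3:1,r4:Add1,r5:4
  c4: stall  regs: r0:7,r1:Mul1,r2:Mul2,r3:1,r4:Add1,r5:4
  c5: CDB Mul1=12; issue MUL r1<-Mul1  regs: r0:7,r1:Mul1,r2:Mul2,r3:1,r4:Add1,r5:4
  c6: CDB Add1=-3; stall  regs: r0:7,r1:Mul1,r2:Mul2,r3:1,r4:-3,r5:4
  c7: stall  regs: r0:7,r1:Mul1,r2:Mul2,r3:1,r4:-3,r5:4
  c8: stall  regs: r0:7,r1:Mul1,r2:Mul2,r3:1,r4:-3,r5:4
  c9: CDB Mul2=84; issue MUL r0<-Mul2  regs: r0:Mul2,r1:Mul1,r2:84,r3:1,r4:-3,r5:4
  c10: CDB Mul1=-12  regs: r0:Mul2,r1:-12,r2:84,r3:1,r4:-3,r5:4

STATUS = VALUE -12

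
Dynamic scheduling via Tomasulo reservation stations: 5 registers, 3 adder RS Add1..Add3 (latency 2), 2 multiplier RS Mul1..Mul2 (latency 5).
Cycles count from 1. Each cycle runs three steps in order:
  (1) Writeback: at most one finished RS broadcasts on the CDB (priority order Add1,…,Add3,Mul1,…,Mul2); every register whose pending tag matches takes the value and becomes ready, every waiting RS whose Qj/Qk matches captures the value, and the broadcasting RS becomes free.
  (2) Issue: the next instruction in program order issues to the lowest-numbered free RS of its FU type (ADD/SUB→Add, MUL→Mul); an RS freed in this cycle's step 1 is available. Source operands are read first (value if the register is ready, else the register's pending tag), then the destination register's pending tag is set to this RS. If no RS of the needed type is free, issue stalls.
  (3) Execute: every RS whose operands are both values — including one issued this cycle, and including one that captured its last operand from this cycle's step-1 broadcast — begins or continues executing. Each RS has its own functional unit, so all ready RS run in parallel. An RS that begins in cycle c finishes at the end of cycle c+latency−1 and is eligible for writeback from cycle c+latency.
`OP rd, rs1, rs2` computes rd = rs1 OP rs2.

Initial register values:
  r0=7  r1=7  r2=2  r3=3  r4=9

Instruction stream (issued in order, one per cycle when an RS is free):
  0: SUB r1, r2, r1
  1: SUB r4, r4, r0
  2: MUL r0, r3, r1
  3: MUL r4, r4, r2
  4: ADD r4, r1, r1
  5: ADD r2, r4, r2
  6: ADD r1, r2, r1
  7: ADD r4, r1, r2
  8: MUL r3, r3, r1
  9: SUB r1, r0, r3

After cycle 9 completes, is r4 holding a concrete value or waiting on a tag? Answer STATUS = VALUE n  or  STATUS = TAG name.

STATUS = TAG Add3

c1: issue SUB r1<-Add1 | r0:7,r1:Add1,r2:2,r3:3,r4:9
c2: issue SUB r4<-Add2 | r0:7,r1:Add1,r2:2,r3:3,r4:Add2
c3: CDB Add1=-5; issue MUL r0<-Mul1 | r0:Mul1,r1:-5,r2:2,r3:3,r4:Add2
c4: CDB Add2=2; issue MUL r4<-Mul2 | r0:Mul1,r1:-5,r2:2,r3:3,r4:Mul2
c5: issue ADD r4<-Add1 | r0:Mul1,r1:-5,r2:2,r3:3,r4:Add1
c6: issue ADD r2<-Add2 | r0:Mul1,r1:-5,r2:Add2,r3:3,r4:Add1
c7: CDB Add1=-10; issue ADD r1<-Add1 | r0:Mul1,r1:Add1,r2:Add2,r3:3,r4:-10
c8: CDB Mul1=-15; issue ADD r4<-Add3 | r0:-15,r1:Add1,r2:Add2,r3:3,r4:Add3
c9: CDB Add2=-8; issue MUL r3<-Mul1 | r0:-15,r1:Add1,r2:-8,r3:Mul1,r4:Add3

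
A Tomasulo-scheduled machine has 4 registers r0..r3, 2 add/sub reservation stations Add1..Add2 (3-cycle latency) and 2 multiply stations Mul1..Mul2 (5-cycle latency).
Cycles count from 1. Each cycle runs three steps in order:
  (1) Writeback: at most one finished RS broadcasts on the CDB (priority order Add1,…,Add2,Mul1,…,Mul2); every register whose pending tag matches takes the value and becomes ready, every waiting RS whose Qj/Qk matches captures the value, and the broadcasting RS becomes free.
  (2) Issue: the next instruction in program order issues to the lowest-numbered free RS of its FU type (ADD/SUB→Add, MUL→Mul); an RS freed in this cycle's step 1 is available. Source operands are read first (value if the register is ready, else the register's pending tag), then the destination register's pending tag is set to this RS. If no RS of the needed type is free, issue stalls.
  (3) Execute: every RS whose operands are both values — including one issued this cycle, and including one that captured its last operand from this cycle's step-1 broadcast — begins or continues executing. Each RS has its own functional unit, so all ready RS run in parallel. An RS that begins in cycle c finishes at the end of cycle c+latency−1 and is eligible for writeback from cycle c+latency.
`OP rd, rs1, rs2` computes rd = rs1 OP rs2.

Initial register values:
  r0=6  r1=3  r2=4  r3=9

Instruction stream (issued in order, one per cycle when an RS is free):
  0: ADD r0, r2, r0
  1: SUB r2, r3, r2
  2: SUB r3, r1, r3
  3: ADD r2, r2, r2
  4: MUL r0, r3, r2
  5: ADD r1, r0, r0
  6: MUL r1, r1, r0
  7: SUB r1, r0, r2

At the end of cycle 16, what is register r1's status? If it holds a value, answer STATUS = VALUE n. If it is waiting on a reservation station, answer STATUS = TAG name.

STATUS = TAG Add2

c1: issue ADD r0<-Add1 | r0:Add1,r1:3,r2:4,r3:9
c2: issue SUB r2<-Add2 | r0:Add1,r1:3,r2:Add2,r3:9
c3: stall | r0:Add1,r1:3,r2:Add2,r3:9
c4: CDB Add1=10; issue SUB r3<-Add1 | r0:10,r1:3,r2:Add2,r3:Add1
c5: CDB Add2=5; issue ADD r2<-Add2 | r0:10,r1:3,r2:Add2,r3:Add1
c6: issue MUL r0<-Mul1 | r0:Mul1,r1:3,r2:Add2,r3:Add1
c7: CDB Add1=-6; issue ADD r1<-Add1 | r0:Mul1,r1:Add1,r2:Add2,r3:-6
c8: CDB Add2=10; issue MUL r1<-Mul2 | r0:Mul1,r1:Mul2,r2:10,r3:-6
c9: issue SUB r1<-Add2 | r0:Mul1,r1:Add2,r2:10,r3:-6
c10: - | r0:Mul1,r1:Add2,r2:10,r3:-6
c11: - | r0:Mul1,r1:Add2,r2:10,r3:-6
c12: - | r0:Mul1,r1:Add2,r2:10,r3:-6
c13: CDB Mul1=-60 | r0:-60,r1:Add2,r2:10,r3:-6
c14: - | r0:-60,r1:Add2,r2:10,r3:-6
c15: - | r0:-60,r1:Add2,r2:10,r3:-6
c16: CDB Add1=-120 | r0:-60,r1:Add2,r2:10,r3:-6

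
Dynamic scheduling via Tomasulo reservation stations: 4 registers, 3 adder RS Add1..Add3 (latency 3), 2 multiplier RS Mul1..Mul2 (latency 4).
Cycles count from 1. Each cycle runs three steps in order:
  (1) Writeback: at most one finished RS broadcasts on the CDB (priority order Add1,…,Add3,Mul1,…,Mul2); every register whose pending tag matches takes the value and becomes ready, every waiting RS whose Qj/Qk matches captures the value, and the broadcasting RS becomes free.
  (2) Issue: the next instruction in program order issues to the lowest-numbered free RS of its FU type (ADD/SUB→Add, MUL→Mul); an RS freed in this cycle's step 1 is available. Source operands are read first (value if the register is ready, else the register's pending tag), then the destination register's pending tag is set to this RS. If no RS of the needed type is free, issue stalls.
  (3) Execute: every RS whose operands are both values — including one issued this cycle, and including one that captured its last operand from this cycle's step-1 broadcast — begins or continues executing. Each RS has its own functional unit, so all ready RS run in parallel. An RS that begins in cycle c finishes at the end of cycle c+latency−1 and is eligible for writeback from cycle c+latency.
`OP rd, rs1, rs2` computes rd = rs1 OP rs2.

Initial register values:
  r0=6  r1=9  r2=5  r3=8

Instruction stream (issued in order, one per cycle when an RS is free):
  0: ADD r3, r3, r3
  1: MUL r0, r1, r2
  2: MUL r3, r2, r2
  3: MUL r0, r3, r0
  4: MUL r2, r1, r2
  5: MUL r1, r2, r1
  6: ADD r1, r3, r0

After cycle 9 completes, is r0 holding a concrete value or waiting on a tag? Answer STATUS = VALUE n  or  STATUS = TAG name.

STATUS = TAG Mul1

  c1: issue ADD r3<-Add1  regs: r0:6,r1:9,r2:5,r3:Add1
  c2: issue MUL r0<-Mul1  regs: r0:Mul1,r1:9,r2:5,r3:Add1
  c3: issue MUL r3<-Mul2  regs: r0:Mul1,r1:9,r2:5,r3:Mul2
  c4: CDB Add1=16; stall  regs: r0:Mul1,r1:9,r2:5,r3:Mul2
  c5: stall  regs: r0:Mul1,r1:9,r2:5,r3:Mul2
  c6: CDB Mul1=45; issue MUL r0<-Mul1  regs: r0:Mul1,r1:9,r2:5,r3:Mul2
  c7: CDB Mul2=25; issue MUL r2<-Mul2  regs: r0:Mul1,r1:9,r2:Mul2,r3:25
  c8: stall  regs: r0:Mul1,r1:9,r2:Mul2,r3:25
  c9: stall  regs: r0:Mul1,r1:9,r2:Mul2,r3:25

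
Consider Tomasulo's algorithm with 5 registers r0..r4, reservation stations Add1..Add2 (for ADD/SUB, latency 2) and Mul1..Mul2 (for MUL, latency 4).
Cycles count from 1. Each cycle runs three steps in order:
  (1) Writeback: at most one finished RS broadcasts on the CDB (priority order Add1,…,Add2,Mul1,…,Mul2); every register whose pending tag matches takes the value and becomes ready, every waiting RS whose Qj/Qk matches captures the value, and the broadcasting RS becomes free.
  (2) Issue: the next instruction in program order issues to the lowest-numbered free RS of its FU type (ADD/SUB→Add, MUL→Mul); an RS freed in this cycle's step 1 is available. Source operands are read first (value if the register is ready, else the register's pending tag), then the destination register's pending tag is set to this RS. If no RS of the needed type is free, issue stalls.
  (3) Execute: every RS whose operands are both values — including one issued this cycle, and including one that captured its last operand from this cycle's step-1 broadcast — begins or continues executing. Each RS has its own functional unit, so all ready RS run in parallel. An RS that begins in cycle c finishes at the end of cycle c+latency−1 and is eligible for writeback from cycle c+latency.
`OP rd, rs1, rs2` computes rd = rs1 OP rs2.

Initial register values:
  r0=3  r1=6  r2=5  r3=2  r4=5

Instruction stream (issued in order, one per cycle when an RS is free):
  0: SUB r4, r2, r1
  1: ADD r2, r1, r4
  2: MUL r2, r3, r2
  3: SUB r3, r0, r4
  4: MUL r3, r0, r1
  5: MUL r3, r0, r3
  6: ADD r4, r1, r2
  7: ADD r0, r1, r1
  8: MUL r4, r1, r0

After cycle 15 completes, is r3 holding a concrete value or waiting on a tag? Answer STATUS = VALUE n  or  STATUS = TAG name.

STATUS = VALUE 54

  c1: issue SUB r4<-Add1  regs: r0:3,r1:6,r2:5,r3:2,r4:Add1
  c2: issue ADD r2<-Add2  regs: r0:3,r1:6,r2:Add2,r3:2,r4:Add1
  c3: CDB Add1=-1; issue MUL r2<-Mul1  regs: r0:3,r1:6,r2:Mul1,r3:2,r4:-1
  c4: issue SUB r3<-Add1  regs: r0:3,r1:6,r2:Mul1,r3:Add1,r4:-1
  c5: CDB Add2=5; issue MUL r3<-Mul2  regs: r0:3,r1:6,r2:Mul1,r3:Mul2,r4:-1
  c6: CDB Add1=4; stall  regs: r0:3,r1:6,r2:Mul1,r3:Mul2,r4:-1
  c7: stall  regs: r0:3,r1:6,r2:Mul1,r3:Mul2,r4:-1
  c8: stall  regs: r0:3,r1:6,r2:Mul1,r3:Mul2,r4:-1
  c9: CDB Mul1=10; issue MUL r3<-Mul1  regs: r0:3,r1:6,r2:10,r3:Mul1,r4:-1
  c10: CDB Mul2=18; issue ADD r4<-Add1  regs: r0:3,r1:6,r2:10,r3:Mul1,r4:Add1
  c11: issue ADD r0<-Add2  regs: r0:Add2,r1:6,r2:10,r3:Mul1,r4:Add1
  c12: CDB Add1=16; issue MUL r4<-Mul2  regs: r0:Add2,r1:6,r2:10,r3:Mul1,r4:Mul2
  c13: CDB Add2=12  regs: r0:12,r1:6,r2:10,r3:Mul1,r4:Mul2
  c14: CDB Mul1=54  regs: r0:12,r1:6,r2:10,r3:54,r4:Mul2
  c15: -  regs: r0:12,r1:6,r2:10,r3:54,r4:Mul2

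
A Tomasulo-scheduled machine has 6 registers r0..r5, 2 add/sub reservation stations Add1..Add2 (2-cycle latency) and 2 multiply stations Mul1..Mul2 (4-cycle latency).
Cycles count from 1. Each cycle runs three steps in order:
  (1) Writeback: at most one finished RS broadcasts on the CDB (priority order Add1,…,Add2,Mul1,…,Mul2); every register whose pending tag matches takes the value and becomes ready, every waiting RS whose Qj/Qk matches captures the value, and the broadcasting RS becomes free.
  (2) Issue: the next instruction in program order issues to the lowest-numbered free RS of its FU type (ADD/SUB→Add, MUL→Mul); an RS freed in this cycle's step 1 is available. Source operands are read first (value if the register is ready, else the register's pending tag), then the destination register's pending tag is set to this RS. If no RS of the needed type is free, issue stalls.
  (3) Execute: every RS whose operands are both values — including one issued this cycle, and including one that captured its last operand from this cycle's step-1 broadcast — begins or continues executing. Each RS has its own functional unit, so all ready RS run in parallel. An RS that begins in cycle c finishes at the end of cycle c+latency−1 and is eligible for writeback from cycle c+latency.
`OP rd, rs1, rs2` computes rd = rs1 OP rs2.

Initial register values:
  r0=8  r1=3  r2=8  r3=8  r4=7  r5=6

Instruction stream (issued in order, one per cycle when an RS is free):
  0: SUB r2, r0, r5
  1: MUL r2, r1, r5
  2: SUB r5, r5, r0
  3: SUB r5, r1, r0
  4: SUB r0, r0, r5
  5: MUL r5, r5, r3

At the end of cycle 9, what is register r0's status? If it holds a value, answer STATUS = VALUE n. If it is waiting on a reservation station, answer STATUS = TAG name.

STATUS = VALUE 13

cycle 1: issue SUB r2<-Add1 // r0:8,r1:3,r2:Add1,r3:8,r4:7,r5:6
cycle 2: issue MUL r2<-Mul1 // r0:8,r1:3,r2:Mul1,r3:8,r4:7,r5:6
cycle 3: CDB Add1=2; issue SUB r5<-Add1 // r0:8,r1:3,r2:Mul1,r3:8,r4:7,r5:Add1
cycle 4: issue SUB r5<-Add2 // r0:8,r1:3,r2:Mul1,r3:8,r4:7,r5:Add2
cycle 5: CDB Add1=-2; issue SUB r0<-Add1 // r0:Add1,r1:3,r2:Mul1,r3:8,r4:7,r5:Add2
cycle 6: CDB Add2=-5; issue MUL r5<-Mul2 // r0:Add1,r1:3,r2:Mul1,r3:8,r4:7,r5:Mul2
cycle 7: CDB Mul1=18 // r0:Add1,r1:3,r2:18,r3:8,r4:7,r5:Mul2
cycle 8: CDB Add1=13 // r0:13,r1:3,r2:18,r3:8,r4:7,r5:Mul2
cycle 9: - // r0:13,r1:3,r2:18,r3:8,r4:7,r5:Mul2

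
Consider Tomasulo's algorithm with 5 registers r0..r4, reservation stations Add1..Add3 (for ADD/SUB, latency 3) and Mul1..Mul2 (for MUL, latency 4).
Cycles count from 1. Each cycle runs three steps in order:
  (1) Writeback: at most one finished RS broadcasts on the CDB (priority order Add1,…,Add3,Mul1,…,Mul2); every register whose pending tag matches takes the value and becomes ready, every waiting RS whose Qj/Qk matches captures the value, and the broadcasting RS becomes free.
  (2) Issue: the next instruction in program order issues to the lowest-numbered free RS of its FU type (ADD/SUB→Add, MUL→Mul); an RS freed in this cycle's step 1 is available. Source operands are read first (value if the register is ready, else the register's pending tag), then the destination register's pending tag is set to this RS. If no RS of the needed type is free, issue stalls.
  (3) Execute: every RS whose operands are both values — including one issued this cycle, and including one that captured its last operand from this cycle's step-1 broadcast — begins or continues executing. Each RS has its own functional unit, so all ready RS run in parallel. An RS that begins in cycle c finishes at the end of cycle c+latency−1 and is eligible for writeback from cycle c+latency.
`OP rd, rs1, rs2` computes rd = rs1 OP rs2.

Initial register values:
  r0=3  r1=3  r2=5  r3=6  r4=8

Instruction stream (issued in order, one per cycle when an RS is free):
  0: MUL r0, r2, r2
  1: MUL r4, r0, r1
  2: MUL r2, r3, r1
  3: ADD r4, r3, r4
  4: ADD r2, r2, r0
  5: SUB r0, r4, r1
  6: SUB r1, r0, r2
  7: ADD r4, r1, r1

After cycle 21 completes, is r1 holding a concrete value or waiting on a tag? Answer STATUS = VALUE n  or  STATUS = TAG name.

cycle 1: issue MUL r0<-Mul1 // r0:Mul1,r1:3,r2:5,r3:6,r4:8
cycle 2: issue MUL r4<-Mul2 // r0:Mul1,r1:3,r2:5,r3:6,r4:Mul2
cycle 3: stall // r0:Mul1,r1:3,r2:5,r3:6,r4:Mul2
cycle 4: stall // r0:Mul1,r1:3,r2:5,r3:6,r4:Mul2
cycle 5: CDB Mul1=25; issue MUL r2<-Mul1 // r0:25,r1:3,r2:Mul1,r3:6,r4:Mul2
cycle 6: issue ADD r4<-Add1 // r0:25,r1:3,r2:Mul1,r3:6,r4:Add1
cycle 7: issue ADD r2<-Add2 // r0:25,r1:3,r2:Add2,r3:6,r4:Add1
cycle 8: issue SUB r0<-Add3 // r0:Add3,r1:3,r2:Add2,r3:6,r4:Add1
cycle 9: CDB Mul1=18; stall // r0:Add3,r1:3,r2:Add2,r3:6,r4:Add1
cycle 10: CDB Mul2=75; stall // r0:Add3,r1:3,r2:Add2,r3:6,r4:Add1
cycle 11: stall // r0:Add3,r1:3,r2:Add2,r3:6,r4:Add1
cycle 12: CDB Add2=43; issue SUB r1<-Add2 // r0:Add3,r1:Add2,r2:43,r3:6,r4:Add1
cycle 13: CDB Add1=81; issue ADD r4<-Add1 // r0:Add3,r1:Add2,r2:43,r3:6,r4:Add1
cycle 14: - // r0:Add3,r1:Add2,r2:43,r3:6,r4:Add1
cycle 15: - // r0:Add3,r1:Add2,r2:43,r3:6,r4:Add1
cycle 16: CDB Add3=78 // r0:78,r1:Add2,r2:43,r3:6,r4:Add1
cycle 17: - // r0:78,r1:Add2,r2:43,r3:6,r4:Add1
cycle 18: - // r0:78,r1:Add2,r2:43,r3:6,r4:Add1
cycle 19: CDB Add2=35 // r0:78,r1:35,r2:43,r3:6,r4:Add1
cycle 20: - // r0:78,r1:35,r2:43,r3:6,r4:Add1
cycle 21: - // r0:78,r1:35,r2:43,r3:6,r4:Add1

STATUS = VALUE 35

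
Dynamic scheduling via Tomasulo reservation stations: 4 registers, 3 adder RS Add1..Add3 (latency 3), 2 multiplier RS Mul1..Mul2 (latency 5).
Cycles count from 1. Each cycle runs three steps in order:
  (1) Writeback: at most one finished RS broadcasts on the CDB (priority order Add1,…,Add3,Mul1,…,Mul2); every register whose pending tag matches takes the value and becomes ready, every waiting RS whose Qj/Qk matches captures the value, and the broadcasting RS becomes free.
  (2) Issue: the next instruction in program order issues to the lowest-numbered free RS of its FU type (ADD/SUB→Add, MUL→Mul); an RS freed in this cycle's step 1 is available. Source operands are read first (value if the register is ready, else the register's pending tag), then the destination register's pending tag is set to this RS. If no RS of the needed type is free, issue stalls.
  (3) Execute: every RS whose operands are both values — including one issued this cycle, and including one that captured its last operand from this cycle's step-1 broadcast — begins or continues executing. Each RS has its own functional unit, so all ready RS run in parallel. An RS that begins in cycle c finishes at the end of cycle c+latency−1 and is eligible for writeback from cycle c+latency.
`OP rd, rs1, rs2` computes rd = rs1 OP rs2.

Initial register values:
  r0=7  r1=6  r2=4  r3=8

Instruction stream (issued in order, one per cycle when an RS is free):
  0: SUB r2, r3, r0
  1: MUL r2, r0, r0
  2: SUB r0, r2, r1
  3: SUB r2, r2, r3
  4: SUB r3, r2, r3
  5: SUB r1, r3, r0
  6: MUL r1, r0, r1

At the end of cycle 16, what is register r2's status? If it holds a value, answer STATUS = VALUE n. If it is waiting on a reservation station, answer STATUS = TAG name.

  c1: issue SUB r2<-Add1  regs: r0:7,r1:6,r2:Add1,r3:8
  c2: issue MUL r2<-Mul1  regs: r0:7,r1:6,r2:Mul1,r3:8
  c3: issue SUB r0<-Add2  regs: r0:Add2,r1:6,r2:Mul1,r3:8
  c4: CDB Add1=1; issue SUB r2<-Add1  regs: r0:Add2,r1:6,r2:Add1,r3:8
  c5: issue SUB r3<-Add3  regs: r0:Add2,r1:6,r2:Add1,r3:Add3
  c6: stall  regs: r0:Add2,r1:6,r2:Add1,r3:Add3
  c7: CDB Mul1=49; stall  regs: r0:Add2,r1:6,r2:Add1,r3:Add3
  c8: stall  regs: r0:Add2,r1:6,r2:Add1,r3:Add3
  c9: stall  regs: r0:Add2,r1:6,r2:Add1,r3:Add3
  c10: CDB Add1=41; issue SUB r1<-Add1  regs: r0:Add2,r1:Add1,r2:41,r3:Add3
  c11: CDB Add2=43; issue MUL r1<-Mul1  regs: r0:43,r1:Mul1,r2:41,r3:Add3
  c12: -  regs: r0:43,r1:Mul1,r2:41,r3:Add3
  c13: CDB Add3=33  regs: r0:43,r1:Mul1,r2:41,r3:33
  c14: -  regs: r0:43,r1:Mul1,r2:41,r3:33
  c15: -  regs: r0:43,r1:Mul1,r2:41,r3:33
  c16: CDB Add1=-10  regs: r0:43,r1:Mul1,r2:41,r3:33

STATUS = VALUE 41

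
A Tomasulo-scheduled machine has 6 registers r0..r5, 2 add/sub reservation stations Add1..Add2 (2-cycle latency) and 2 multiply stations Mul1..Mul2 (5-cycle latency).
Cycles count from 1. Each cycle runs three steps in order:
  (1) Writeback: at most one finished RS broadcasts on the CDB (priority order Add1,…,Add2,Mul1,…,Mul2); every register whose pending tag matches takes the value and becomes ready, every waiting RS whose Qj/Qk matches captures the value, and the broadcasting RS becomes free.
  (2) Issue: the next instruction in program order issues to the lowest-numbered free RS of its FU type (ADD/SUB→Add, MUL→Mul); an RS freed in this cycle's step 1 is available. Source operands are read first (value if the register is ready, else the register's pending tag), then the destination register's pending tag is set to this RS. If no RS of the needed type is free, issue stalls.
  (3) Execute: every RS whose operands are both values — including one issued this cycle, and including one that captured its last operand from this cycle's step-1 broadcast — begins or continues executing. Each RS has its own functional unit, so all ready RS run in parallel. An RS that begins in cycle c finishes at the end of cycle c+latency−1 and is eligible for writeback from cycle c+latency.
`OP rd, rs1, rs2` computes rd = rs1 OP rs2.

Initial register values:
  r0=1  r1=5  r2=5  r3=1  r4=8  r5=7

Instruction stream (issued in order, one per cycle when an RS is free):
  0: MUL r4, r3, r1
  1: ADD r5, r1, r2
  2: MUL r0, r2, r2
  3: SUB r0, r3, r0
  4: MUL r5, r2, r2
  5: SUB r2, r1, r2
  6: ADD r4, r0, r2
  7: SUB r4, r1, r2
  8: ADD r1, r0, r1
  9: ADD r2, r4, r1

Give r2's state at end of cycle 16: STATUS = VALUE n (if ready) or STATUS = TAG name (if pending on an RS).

  c1: issue MUL r4<-Mul1  regs: r0:1,r1:5,r2:5,r3:1,r4:Mul1,r5:7
  c2: issue ADD r5<-Add1  regs: r0:1,r1:5,r2:5,r3:1,r4:Mul1,r5:Add1
  c3: issue MUL r0<-Mul2  regs: r0:Mul2,r1:5,r2:5,r3:1,r4:Mul1,r5:Add1
  c4: CDB Add1=10; issue SUB r0<-Add1  regs: r0:Add1,r1:5,r2:5,r3:1,r4:Mul1,r5:10
  c5: stall  regs: r0:Add1,r1:5,r2:5,r3:1,r4:Mul1,r5:10
  c6: CDB Mul1=5; issue MUL r5<-Mul1  regs: r0:Add1,r1:5,r2:5,r3:1,r4:5,r5:Mul1
  c7: issue SUB r2<-Add2  regs: r0:Add1,r1:5,r2:Add2,r3:1,r4:5,r5:Mul1
  c8: CDB Mul2=25; stall  regs: r0:Add1,r1:5,r2:Add2,r3:1,r4:5,r5:Mul1
  c9: CDB Add2=0; issue ADD r4<-Add2  regs: r0:Add1,r1:5,r2:0,r3:1,r4:Add2,r5:Mul1
  c10: CDB Add1=-24; issue SUB r4<-Add1  regs: r0:-24,r1:5,r2:0,r3:1,r4:Add1,r5:Mul1
  c11: CDB Mul1=25; stall  regs: r0:-24,r1:5,r2:0,r3:1,r4:Add1,r5:25
  c12: CDB Add1=5; issue ADD r1<-Add1  regs: r0:-24,r1:Add1,r2:0,r3:1,r4:5,r5:25
  c13: CDB Add2=-24; issue ADD r2<-Add2  regs: r0:-24,r1:Add1,r2:Add2,r3:1,r4:5,r5:25
  c14: CDB Add1=-19  regs: r0:-24,r1:-19,r2:Add2,r3:1,r4:5,r5:25
  c15: -  regs: r0:-24,r1:-19,r2:Add2,r3:1,r4:5,r5:25
  c16: CDB Add2=-14  regs: r0:-24,r1:-19,r2:-14,r3:1,r4:5,r5:25

STATUS = VALUE -14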